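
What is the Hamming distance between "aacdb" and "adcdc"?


Comparing "aacdb" and "adcdc" position by position:
  Position 0: 'a' vs 'a' => same
  Position 1: 'a' vs 'd' => differ
  Position 2: 'c' vs 'c' => same
  Position 3: 'd' vs 'd' => same
  Position 4: 'b' vs 'c' => differ
Total differences (Hamming distance): 2

2


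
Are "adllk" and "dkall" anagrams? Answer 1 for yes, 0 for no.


Strings: "adllk", "dkall"
Sorted first:  adkll
Sorted second: adkll
Sorted forms match => anagrams

1


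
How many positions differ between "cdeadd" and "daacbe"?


Comparing "cdeadd" and "daacbe" position by position:
  Position 0: 'c' vs 'd' => DIFFER
  Position 1: 'd' vs 'a' => DIFFER
  Position 2: 'e' vs 'a' => DIFFER
  Position 3: 'a' vs 'c' => DIFFER
  Position 4: 'd' vs 'b' => DIFFER
  Position 5: 'd' vs 'e' => DIFFER
Positions that differ: 6

6


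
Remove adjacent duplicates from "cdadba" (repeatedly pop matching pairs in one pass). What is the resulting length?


Input: cdadba
Stack-based adjacent duplicate removal:
  Read 'c': push. Stack: c
  Read 'd': push. Stack: cd
  Read 'a': push. Stack: cda
  Read 'd': push. Stack: cdad
  Read 'b': push. Stack: cdadb
  Read 'a': push. Stack: cdadba
Final stack: "cdadba" (length 6)

6


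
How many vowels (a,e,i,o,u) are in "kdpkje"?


Input: kdpkje
Checking each character:
  'k' at position 0: consonant
  'd' at position 1: consonant
  'p' at position 2: consonant
  'k' at position 3: consonant
  'j' at position 4: consonant
  'e' at position 5: vowel (running total: 1)
Total vowels: 1

1


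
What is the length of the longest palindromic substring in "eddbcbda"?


Input: "eddbcbda"
Checking substrings for palindromes:
  [2:7] "dbcbd" (len 5) => palindrome
  [3:6] "bcb" (len 3) => palindrome
  [1:3] "dd" (len 2) => palindrome
Longest palindromic substring: "dbcbd" with length 5

5


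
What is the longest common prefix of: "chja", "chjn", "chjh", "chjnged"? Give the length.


Words: chja, chjn, chjh, chjnged
  Position 0: all 'c' => match
  Position 1: all 'h' => match
  Position 2: all 'j' => match
  Position 3: ('a', 'n', 'h', 'n') => mismatch, stop
LCP = "chj" (length 3)

3


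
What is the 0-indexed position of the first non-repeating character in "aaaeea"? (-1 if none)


Input: aaaeea
Character frequencies:
  'a': 4
  'e': 2
Scanning left to right for freq == 1:
  Position 0 ('a'): freq=4, skip
  Position 1 ('a'): freq=4, skip
  Position 2 ('a'): freq=4, skip
  Position 3 ('e'): freq=2, skip
  Position 4 ('e'): freq=2, skip
  Position 5 ('a'): freq=4, skip
  No unique character found => answer = -1

-1


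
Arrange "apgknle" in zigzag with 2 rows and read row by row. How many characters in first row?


Zigzag "apgknle" into 2 rows:
Placing characters:
  'a' => row 0
  'p' => row 1
  'g' => row 0
  'k' => row 1
  'n' => row 0
  'l' => row 1
  'e' => row 0
Rows:
  Row 0: "agne"
  Row 1: "pkl"
First row length: 4

4


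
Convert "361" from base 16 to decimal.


Input: "361" in base 16
Positional expansion:
  Digit '3' (value 3) x 16^2 = 768
  Digit '6' (value 6) x 16^1 = 96
  Digit '1' (value 1) x 16^0 = 1
Sum = 865

865


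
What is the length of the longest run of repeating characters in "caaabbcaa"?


Input: "caaabbcaa"
Scanning for longest run:
  Position 1 ('a'): new char, reset run to 1
  Position 2 ('a'): continues run of 'a', length=2
  Position 3 ('a'): continues run of 'a', length=3
  Position 4 ('b'): new char, reset run to 1
  Position 5 ('b'): continues run of 'b', length=2
  Position 6 ('c'): new char, reset run to 1
  Position 7 ('a'): new char, reset run to 1
  Position 8 ('a'): continues run of 'a', length=2
Longest run: 'a' with length 3

3


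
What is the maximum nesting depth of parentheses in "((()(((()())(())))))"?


Input: "((()(((()())(())))))"
Tracking depth:
  Position 0 '(': depth becomes 1
  Position 1 '(': depth becomes 2
  Position 2 '(': depth becomes 3
  Position 3 ')': depth becomes 2
  Position 4 '(': depth becomes 3
  Position 5 '(': depth becomes 4
  Position 6 '(': depth becomes 5
  Position 7 '(': depth becomes 6
  Position 8 ')': depth becomes 5
  Position 9 '(': depth becomes 6
  Position 10 ')': depth becomes 5
  Position 11 ')': depth becomes 4
  Position 12 '(': depth becomes 5
  Position 13 '(': depth becomes 6
  Position 14 ')': depth becomes 5
  Position 15 ')': depth becomes 4
  Position 16 ')': depth becomes 3
  Position 17 ')': depth becomes 2
  Position 18 ')': depth becomes 1
  Position 19 ')': depth becomes 0
Maximum depth reached: 6

6


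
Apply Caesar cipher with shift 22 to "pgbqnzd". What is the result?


Caesar cipher: shift "pgbqnzd" by 22
  'p' (pos 15) + 22 = pos 11 = 'l'
  'g' (pos 6) + 22 = pos 2 = 'c'
  'b' (pos 1) + 22 = pos 23 = 'x'
  'q' (pos 16) + 22 = pos 12 = 'm'
  'n' (pos 13) + 22 = pos 9 = 'j'
  'z' (pos 25) + 22 = pos 21 = 'v'
  'd' (pos 3) + 22 = pos 25 = 'z'
Result: lcxmjvz

lcxmjvz


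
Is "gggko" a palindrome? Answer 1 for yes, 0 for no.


Input: gggko
Reversed: okggg
  Compare pos 0 ('g') with pos 4 ('o'): MISMATCH
  Compare pos 1 ('g') with pos 3 ('k'): MISMATCH
Result: not a palindrome

0


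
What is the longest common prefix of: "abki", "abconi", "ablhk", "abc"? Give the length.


Words: abki, abconi, ablhk, abc
  Position 0: all 'a' => match
  Position 1: all 'b' => match
  Position 2: ('k', 'c', 'l', 'c') => mismatch, stop
LCP = "ab" (length 2)

2


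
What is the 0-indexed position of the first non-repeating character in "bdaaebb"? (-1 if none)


Input: bdaaebb
Character frequencies:
  'a': 2
  'b': 3
  'd': 1
  'e': 1
Scanning left to right for freq == 1:
  Position 0 ('b'): freq=3, skip
  Position 1 ('d'): unique! => answer = 1

1


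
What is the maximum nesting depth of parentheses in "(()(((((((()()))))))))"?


Input: "(()(((((((()()))))))))"
Tracking depth:
  Position 0 '(': depth becomes 1
  Position 1 '(': depth becomes 2
  Position 2 ')': depth becomes 1
  Position 3 '(': depth becomes 2
  Position 4 '(': depth becomes 3
  Position 5 '(': depth becomes 4
  Position 6 '(': depth becomes 5
  Position 7 '(': depth becomes 6
  Position 8 '(': depth becomes 7
  Position 9 '(': depth becomes 8
  Position 10 '(': depth becomes 9
  Position 11 ')': depth becomes 8
  Position 12 '(': depth becomes 9
  Position 13 ')': depth becomes 8
  Position 14 ')': depth becomes 7
  Position 15 ')': depth becomes 6
  Position 16 ')': depth becomes 5
  Position 17 ')': depth becomes 4
  Position 18 ')': depth becomes 3
  Position 19 ')': depth becomes 2
  Position 20 ')': depth becomes 1
  Position 21 ')': depth becomes 0
Maximum depth reached: 9

9


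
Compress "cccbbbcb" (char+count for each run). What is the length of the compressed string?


Input: cccbbbcb
Runs:
  'c' x 3 => "c3"
  'b' x 3 => "b3"
  'c' x 1 => "c1"
  'b' x 1 => "b1"
Compressed: "c3b3c1b1"
Compressed length: 8

8


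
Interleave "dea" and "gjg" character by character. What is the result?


Interleaving "dea" and "gjg":
  Position 0: 'd' from first, 'g' from second => "dg"
  Position 1: 'e' from first, 'j' from second => "ej"
  Position 2: 'a' from first, 'g' from second => "ag"
Result: dgejag

dgejag


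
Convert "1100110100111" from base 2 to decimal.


Input: "1100110100111" in base 2
Positional expansion:
  Digit '1' (value 1) x 2^12 = 4096
  Digit '1' (value 1) x 2^11 = 2048
  Digit '0' (value 0) x 2^10 = 0
  Digit '0' (value 0) x 2^9 = 0
  Digit '1' (value 1) x 2^8 = 256
  Digit '1' (value 1) x 2^7 = 128
  Digit '0' (value 0) x 2^6 = 0
  Digit '1' (value 1) x 2^5 = 32
  Digit '0' (value 0) x 2^4 = 0
  Digit '0' (value 0) x 2^3 = 0
  Digit '1' (value 1) x 2^2 = 4
  Digit '1' (value 1) x 2^1 = 2
  Digit '1' (value 1) x 2^0 = 1
Sum = 6567

6567


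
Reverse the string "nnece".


Input: nnece
Reading characters right to left:
  Position 4: 'e'
  Position 3: 'c'
  Position 2: 'e'
  Position 1: 'n'
  Position 0: 'n'
Reversed: ecenn

ecenn


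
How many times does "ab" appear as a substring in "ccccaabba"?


Searching for "ab" in "ccccaabba"
Scanning each position:
  Position 0: "cc" => no
  Position 1: "cc" => no
  Position 2: "cc" => no
  Position 3: "ca" => no
  Position 4: "aa" => no
  Position 5: "ab" => MATCH
  Position 6: "bb" => no
  Position 7: "ba" => no
Total occurrences: 1

1


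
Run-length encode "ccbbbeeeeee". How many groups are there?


Input: ccbbbeeeeee
Scanning for consecutive runs:
  Group 1: 'c' x 2 (positions 0-1)
  Group 2: 'b' x 3 (positions 2-4)
  Group 3: 'e' x 6 (positions 5-10)
Total groups: 3

3


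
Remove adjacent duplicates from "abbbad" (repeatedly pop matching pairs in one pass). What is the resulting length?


Input: abbbad
Stack-based adjacent duplicate removal:
  Read 'a': push. Stack: a
  Read 'b': push. Stack: ab
  Read 'b': matches stack top 'b' => pop. Stack: a
  Read 'b': push. Stack: ab
  Read 'a': push. Stack: aba
  Read 'd': push. Stack: abad
Final stack: "abad" (length 4)

4


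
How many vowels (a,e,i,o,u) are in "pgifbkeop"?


Input: pgifbkeop
Checking each character:
  'p' at position 0: consonant
  'g' at position 1: consonant
  'i' at position 2: vowel (running total: 1)
  'f' at position 3: consonant
  'b' at position 4: consonant
  'k' at position 5: consonant
  'e' at position 6: vowel (running total: 2)
  'o' at position 7: vowel (running total: 3)
  'p' at position 8: consonant
Total vowels: 3

3


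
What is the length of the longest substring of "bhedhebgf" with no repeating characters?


Input: "bhedhebgf"
Sliding window (track last position of each char):
  Position 0 ('b'): window [0,0] length 1 -- new best
  Position 1 ('h'): window [0,1] length 2 -- new best
  Position 2 ('e'): window [0,2] length 3 -- new best
  Position 3 ('d'): window [0,3] length 4 -- new best
  Position 4 ('h'): repeat (last at 1), move window start to 2
  Position 4 ('h'): window [2,4] length 3
  Position 5 ('e'): repeat (last at 2), move window start to 3
  Position 5 ('e'): window [3,5] length 3
  Position 6 ('b'): window [3,6] length 4
  Position 7 ('g'): window [3,7] length 5 -- new best
  Position 8 ('f'): window [3,8] length 6 -- new best
Longest substring with no repeats: "dhebgf" with length 6

6


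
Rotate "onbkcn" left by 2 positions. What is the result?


Input: "onbkcn", rotate left by 2
First 2 characters: "on"
Remaining characters: "bkcn"
Concatenate remaining + first: "bkcn" + "on" = "bkcnon"

bkcnon


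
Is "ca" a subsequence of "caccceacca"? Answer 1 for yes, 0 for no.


Check if "ca" is a subsequence of "caccceacca"
Greedy scan:
  Position 0 ('c'): matches sub[0] = 'c'
  Position 1 ('a'): matches sub[1] = 'a'
  Position 2 ('c'): no match needed
  Position 3 ('c'): no match needed
  Position 4 ('c'): no match needed
  Position 5 ('e'): no match needed
  Position 6 ('a'): no match needed
  Position 7 ('c'): no match needed
  Position 8 ('c'): no match needed
  Position 9 ('a'): no match needed
All 2 characters matched => is a subsequence

1


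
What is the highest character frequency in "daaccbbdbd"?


Input: daaccbbdbd
Character counts:
  'a': 2
  'b': 3
  'c': 2
  'd': 3
Maximum frequency: 3

3


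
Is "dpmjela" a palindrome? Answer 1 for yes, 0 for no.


Input: dpmjela
Reversed: alejmpd
  Compare pos 0 ('d') with pos 6 ('a'): MISMATCH
  Compare pos 1 ('p') with pos 5 ('l'): MISMATCH
  Compare pos 2 ('m') with pos 4 ('e'): MISMATCH
Result: not a palindrome

0


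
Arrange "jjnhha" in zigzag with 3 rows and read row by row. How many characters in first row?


Zigzag "jjnhha" into 3 rows:
Placing characters:
  'j' => row 0
  'j' => row 1
  'n' => row 2
  'h' => row 1
  'h' => row 0
  'a' => row 1
Rows:
  Row 0: "jh"
  Row 1: "jha"
  Row 2: "n"
First row length: 2

2


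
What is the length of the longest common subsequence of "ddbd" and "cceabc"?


LCS of "ddbd" and "cceabc"
DP table:
           c    c    e    a    b    c
      0    0    0    0    0    0    0
  d   0    0    0    0    0    0    0
  d   0    0    0    0    0    0    0
  b   0    0    0    0    0    1    1
  d   0    0    0    0    0    1    1
LCS length = dp[4][6] = 1

1


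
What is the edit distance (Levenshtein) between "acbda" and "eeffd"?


Computing edit distance: "acbda" -> "eeffd"
DP table:
           e    e    f    f    d
      0    1    2    3    4    5
  a   1    1    2    3    4    5
  c   2    2    2    3    4    5
  b   3    3    3    3    4    5
  d   4    4    4    4    4    4
  a   5    5    5    5    5    5
Edit distance = dp[5][5] = 5

5


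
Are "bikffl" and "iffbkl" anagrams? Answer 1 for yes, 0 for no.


Strings: "bikffl", "iffbkl"
Sorted first:  bffikl
Sorted second: bffikl
Sorted forms match => anagrams

1


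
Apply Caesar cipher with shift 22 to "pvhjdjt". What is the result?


Caesar cipher: shift "pvhjdjt" by 22
  'p' (pos 15) + 22 = pos 11 = 'l'
  'v' (pos 21) + 22 = pos 17 = 'r'
  'h' (pos 7) + 22 = pos 3 = 'd'
  'j' (pos 9) + 22 = pos 5 = 'f'
  'd' (pos 3) + 22 = pos 25 = 'z'
  'j' (pos 9) + 22 = pos 5 = 'f'
  't' (pos 19) + 22 = pos 15 = 'p'
Result: lrdfzfp

lrdfzfp


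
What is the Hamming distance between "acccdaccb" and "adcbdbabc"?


Comparing "acccdaccb" and "adcbdbabc" position by position:
  Position 0: 'a' vs 'a' => same
  Position 1: 'c' vs 'd' => differ
  Position 2: 'c' vs 'c' => same
  Position 3: 'c' vs 'b' => differ
  Position 4: 'd' vs 'd' => same
  Position 5: 'a' vs 'b' => differ
  Position 6: 'c' vs 'a' => differ
  Position 7: 'c' vs 'b' => differ
  Position 8: 'b' vs 'c' => differ
Total differences (Hamming distance): 6

6


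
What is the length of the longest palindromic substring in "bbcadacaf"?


Input: "bbcadacaf"
Checking substrings for palindromes:
  [2:7] "cadac" (len 5) => palindrome
  [3:6] "ada" (len 3) => palindrome
  [5:8] "aca" (len 3) => palindrome
  [0:2] "bb" (len 2) => palindrome
Longest palindromic substring: "cadac" with length 5

5


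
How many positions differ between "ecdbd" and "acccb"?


Comparing "ecdbd" and "acccb" position by position:
  Position 0: 'e' vs 'a' => DIFFER
  Position 1: 'c' vs 'c' => same
  Position 2: 'd' vs 'c' => DIFFER
  Position 3: 'b' vs 'c' => DIFFER
  Position 4: 'd' vs 'b' => DIFFER
Positions that differ: 4

4


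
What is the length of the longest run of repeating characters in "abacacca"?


Input: "abacacca"
Scanning for longest run:
  Position 1 ('b'): new char, reset run to 1
  Position 2 ('a'): new char, reset run to 1
  Position 3 ('c'): new char, reset run to 1
  Position 4 ('a'): new char, reset run to 1
  Position 5 ('c'): new char, reset run to 1
  Position 6 ('c'): continues run of 'c', length=2
  Position 7 ('a'): new char, reset run to 1
Longest run: 'c' with length 2

2


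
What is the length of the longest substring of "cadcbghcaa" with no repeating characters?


Input: "cadcbghcaa"
Sliding window (track last position of each char):
  Position 0 ('c'): window [0,0] length 1 -- new best
  Position 1 ('a'): window [0,1] length 2 -- new best
  Position 2 ('d'): window [0,2] length 3 -- new best
  Position 3 ('c'): repeat (last at 0), move window start to 1
  Position 3 ('c'): window [1,3] length 3
  Position 4 ('b'): window [1,4] length 4 -- new best
  Position 5 ('g'): window [1,5] length 5 -- new best
  Position 6 ('h'): window [1,6] length 6 -- new best
  Position 7 ('c'): repeat (last at 3), move window start to 4
  Position 7 ('c'): window [4,7] length 4
  Position 8 ('a'): window [4,8] length 5
  Position 9 ('a'): repeat (last at 8), move window start to 9
  Position 9 ('a'): window [9,9] length 1
Longest substring with no repeats: "adcbgh" with length 6

6


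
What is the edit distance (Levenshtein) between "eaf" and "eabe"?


Computing edit distance: "eaf" -> "eabe"
DP table:
           e    a    b    e
      0    1    2    3    4
  e   1    0    1    2    3
  a   2    1    0    1    2
  f   3    2    1    1    2
Edit distance = dp[3][4] = 2

2


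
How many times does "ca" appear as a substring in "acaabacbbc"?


Searching for "ca" in "acaabacbbc"
Scanning each position:
  Position 0: "ac" => no
  Position 1: "ca" => MATCH
  Position 2: "aa" => no
  Position 3: "ab" => no
  Position 4: "ba" => no
  Position 5: "ac" => no
  Position 6: "cb" => no
  Position 7: "bb" => no
  Position 8: "bc" => no
Total occurrences: 1

1


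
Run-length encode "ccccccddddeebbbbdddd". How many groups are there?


Input: ccccccddddeebbbbdddd
Scanning for consecutive runs:
  Group 1: 'c' x 6 (positions 0-5)
  Group 2: 'd' x 4 (positions 6-9)
  Group 3: 'e' x 2 (positions 10-11)
  Group 4: 'b' x 4 (positions 12-15)
  Group 5: 'd' x 4 (positions 16-19)
Total groups: 5

5


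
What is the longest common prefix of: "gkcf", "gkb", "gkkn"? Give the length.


Words: gkcf, gkb, gkkn
  Position 0: all 'g' => match
  Position 1: all 'k' => match
  Position 2: ('c', 'b', 'k') => mismatch, stop
LCP = "gk" (length 2)

2


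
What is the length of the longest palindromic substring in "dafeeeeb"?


Input: "dafeeeeb"
Checking substrings for palindromes:
  [3:7] "eeee" (len 4) => palindrome
  [3:6] "eee" (len 3) => palindrome
  [4:7] "eee" (len 3) => palindrome
  [3:5] "ee" (len 2) => palindrome
  [4:6] "ee" (len 2) => palindrome
  [5:7] "ee" (len 2) => palindrome
Longest palindromic substring: "eeee" with length 4

4


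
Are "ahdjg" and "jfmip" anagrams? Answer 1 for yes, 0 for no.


Strings: "ahdjg", "jfmip"
Sorted first:  adghj
Sorted second: fijmp
Differ at position 0: 'a' vs 'f' => not anagrams

0


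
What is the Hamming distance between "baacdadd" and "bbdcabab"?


Comparing "baacdadd" and "bbdcabab" position by position:
  Position 0: 'b' vs 'b' => same
  Position 1: 'a' vs 'b' => differ
  Position 2: 'a' vs 'd' => differ
  Position 3: 'c' vs 'c' => same
  Position 4: 'd' vs 'a' => differ
  Position 5: 'a' vs 'b' => differ
  Position 6: 'd' vs 'a' => differ
  Position 7: 'd' vs 'b' => differ
Total differences (Hamming distance): 6

6


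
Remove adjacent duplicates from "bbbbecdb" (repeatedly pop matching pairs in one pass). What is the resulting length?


Input: bbbbecdb
Stack-based adjacent duplicate removal:
  Read 'b': push. Stack: b
  Read 'b': matches stack top 'b' => pop. Stack: (empty)
  Read 'b': push. Stack: b
  Read 'b': matches stack top 'b' => pop. Stack: (empty)
  Read 'e': push. Stack: e
  Read 'c': push. Stack: ec
  Read 'd': push. Stack: ecd
  Read 'b': push. Stack: ecdb
Final stack: "ecdb" (length 4)

4


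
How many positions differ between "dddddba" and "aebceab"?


Comparing "dddddba" and "aebceab" position by position:
  Position 0: 'd' vs 'a' => DIFFER
  Position 1: 'd' vs 'e' => DIFFER
  Position 2: 'd' vs 'b' => DIFFER
  Position 3: 'd' vs 'c' => DIFFER
  Position 4: 'd' vs 'e' => DIFFER
  Position 5: 'b' vs 'a' => DIFFER
  Position 6: 'a' vs 'b' => DIFFER
Positions that differ: 7

7


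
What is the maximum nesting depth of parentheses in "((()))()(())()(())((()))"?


Input: "((()))()(())()(())((()))"
Tracking depth:
  Position 0 '(': depth becomes 1
  Position 1 '(': depth becomes 2
  Position 2 '(': depth becomes 3
  Position 3 ')': depth becomes 2
  Position 4 ')': depth becomes 1
  Position 5 ')': depth becomes 0
  Position 6 '(': depth becomes 1
  Position 7 ')': depth becomes 0
  Position 8 '(': depth becomes 1
  Position 9 '(': depth becomes 2
  Position 10 ')': depth becomes 1
  Position 11 ')': depth becomes 0
  Position 12 '(': depth becomes 1
  Position 13 ')': depth becomes 0
  Position 14 '(': depth becomes 1
  Position 15 '(': depth becomes 2
  Position 16 ')': depth becomes 1
  Position 17 ')': depth becomes 0
  Position 18 '(': depth becomes 1
  Position 19 '(': depth becomes 2
  Position 20 '(': depth becomes 3
  Position 21 ')': depth becomes 2
  Position 22 ')': depth becomes 1
  Position 23 ')': depth becomes 0
Maximum depth reached: 3

3


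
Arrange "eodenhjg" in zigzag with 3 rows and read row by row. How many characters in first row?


Zigzag "eodenhjg" into 3 rows:
Placing characters:
  'e' => row 0
  'o' => row 1
  'd' => row 2
  'e' => row 1
  'n' => row 0
  'h' => row 1
  'j' => row 2
  'g' => row 1
Rows:
  Row 0: "en"
  Row 1: "oehg"
  Row 2: "dj"
First row length: 2

2


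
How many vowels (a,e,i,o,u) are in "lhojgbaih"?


Input: lhojgbaih
Checking each character:
  'l' at position 0: consonant
  'h' at position 1: consonant
  'o' at position 2: vowel (running total: 1)
  'j' at position 3: consonant
  'g' at position 4: consonant
  'b' at position 5: consonant
  'a' at position 6: vowel (running total: 2)
  'i' at position 7: vowel (running total: 3)
  'h' at position 8: consonant
Total vowels: 3

3


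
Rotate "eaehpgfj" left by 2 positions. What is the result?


Input: "eaehpgfj", rotate left by 2
First 2 characters: "ea"
Remaining characters: "ehpgfj"
Concatenate remaining + first: "ehpgfj" + "ea" = "ehpgfjea"

ehpgfjea


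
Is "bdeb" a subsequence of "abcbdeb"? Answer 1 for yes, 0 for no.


Check if "bdeb" is a subsequence of "abcbdeb"
Greedy scan:
  Position 0 ('a'): no match needed
  Position 1 ('b'): matches sub[0] = 'b'
  Position 2 ('c'): no match needed
  Position 3 ('b'): no match needed
  Position 4 ('d'): matches sub[1] = 'd'
  Position 5 ('e'): matches sub[2] = 'e'
  Position 6 ('b'): matches sub[3] = 'b'
All 4 characters matched => is a subsequence

1


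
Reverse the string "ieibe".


Input: ieibe
Reading characters right to left:
  Position 4: 'e'
  Position 3: 'b'
  Position 2: 'i'
  Position 1: 'e'
  Position 0: 'i'
Reversed: ebiei

ebiei


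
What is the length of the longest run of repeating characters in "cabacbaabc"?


Input: "cabacbaabc"
Scanning for longest run:
  Position 1 ('a'): new char, reset run to 1
  Position 2 ('b'): new char, reset run to 1
  Position 3 ('a'): new char, reset run to 1
  Position 4 ('c'): new char, reset run to 1
  Position 5 ('b'): new char, reset run to 1
  Position 6 ('a'): new char, reset run to 1
  Position 7 ('a'): continues run of 'a', length=2
  Position 8 ('b'): new char, reset run to 1
  Position 9 ('c'): new char, reset run to 1
Longest run: 'a' with length 2

2


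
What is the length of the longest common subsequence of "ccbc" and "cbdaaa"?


LCS of "ccbc" and "cbdaaa"
DP table:
           c    b    d    a    a    a
      0    0    0    0    0    0    0
  c   0    1    1    1    1    1    1
  c   0    1    1    1    1    1    1
  b   0    1    2    2    2    2    2
  c   0    1    2    2    2    2    2
LCS length = dp[4][6] = 2

2


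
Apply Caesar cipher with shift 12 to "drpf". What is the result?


Caesar cipher: shift "drpf" by 12
  'd' (pos 3) + 12 = pos 15 = 'p'
  'r' (pos 17) + 12 = pos 3 = 'd'
  'p' (pos 15) + 12 = pos 1 = 'b'
  'f' (pos 5) + 12 = pos 17 = 'r'
Result: pdbr

pdbr


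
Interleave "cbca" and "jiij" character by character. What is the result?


Interleaving "cbca" and "jiij":
  Position 0: 'c' from first, 'j' from second => "cj"
  Position 1: 'b' from first, 'i' from second => "bi"
  Position 2: 'c' from first, 'i' from second => "ci"
  Position 3: 'a' from first, 'j' from second => "aj"
Result: cjbiciaj

cjbiciaj


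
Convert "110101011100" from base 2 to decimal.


Input: "110101011100" in base 2
Positional expansion:
  Digit '1' (value 1) x 2^11 = 2048
  Digit '1' (value 1) x 2^10 = 1024
  Digit '0' (value 0) x 2^9 = 0
  Digit '1' (value 1) x 2^8 = 256
  Digit '0' (value 0) x 2^7 = 0
  Digit '1' (value 1) x 2^6 = 64
  Digit '0' (value 0) x 2^5 = 0
  Digit '1' (value 1) x 2^4 = 16
  Digit '1' (value 1) x 2^3 = 8
  Digit '1' (value 1) x 2^2 = 4
  Digit '0' (value 0) x 2^1 = 0
  Digit '0' (value 0) x 2^0 = 0
Sum = 3420

3420


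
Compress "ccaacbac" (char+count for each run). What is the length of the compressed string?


Input: ccaacbac
Runs:
  'c' x 2 => "c2"
  'a' x 2 => "a2"
  'c' x 1 => "c1"
  'b' x 1 => "b1"
  'a' x 1 => "a1"
  'c' x 1 => "c1"
Compressed: "c2a2c1b1a1c1"
Compressed length: 12

12


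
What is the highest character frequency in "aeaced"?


Input: aeaced
Character counts:
  'a': 2
  'c': 1
  'd': 1
  'e': 2
Maximum frequency: 2

2


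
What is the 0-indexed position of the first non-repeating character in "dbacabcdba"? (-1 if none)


Input: dbacabcdba
Character frequencies:
  'a': 3
  'b': 3
  'c': 2
  'd': 2
Scanning left to right for freq == 1:
  Position 0 ('d'): freq=2, skip
  Position 1 ('b'): freq=3, skip
  Position 2 ('a'): freq=3, skip
  Position 3 ('c'): freq=2, skip
  Position 4 ('a'): freq=3, skip
  Position 5 ('b'): freq=3, skip
  Position 6 ('c'): freq=2, skip
  Position 7 ('d'): freq=2, skip
  Position 8 ('b'): freq=3, skip
  Position 9 ('a'): freq=3, skip
  No unique character found => answer = -1

-1


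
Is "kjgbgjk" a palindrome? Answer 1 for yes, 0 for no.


Input: kjgbgjk
Reversed: kjgbgjk
  Compare pos 0 ('k') with pos 6 ('k'): match
  Compare pos 1 ('j') with pos 5 ('j'): match
  Compare pos 2 ('g') with pos 4 ('g'): match
Result: palindrome

1


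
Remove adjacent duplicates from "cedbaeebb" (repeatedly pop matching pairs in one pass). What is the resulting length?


Input: cedbaeebb
Stack-based adjacent duplicate removal:
  Read 'c': push. Stack: c
  Read 'e': push. Stack: ce
  Read 'd': push. Stack: ced
  Read 'b': push. Stack: cedb
  Read 'a': push. Stack: cedba
  Read 'e': push. Stack: cedbae
  Read 'e': matches stack top 'e' => pop. Stack: cedba
  Read 'b': push. Stack: cedbab
  Read 'b': matches stack top 'b' => pop. Stack: cedba
Final stack: "cedba" (length 5)

5


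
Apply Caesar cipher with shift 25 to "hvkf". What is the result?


Caesar cipher: shift "hvkf" by 25
  'h' (pos 7) + 25 = pos 6 = 'g'
  'v' (pos 21) + 25 = pos 20 = 'u'
  'k' (pos 10) + 25 = pos 9 = 'j'
  'f' (pos 5) + 25 = pos 4 = 'e'
Result: guje

guje


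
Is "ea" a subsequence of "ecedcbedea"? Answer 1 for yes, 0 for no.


Check if "ea" is a subsequence of "ecedcbedea"
Greedy scan:
  Position 0 ('e'): matches sub[0] = 'e'
  Position 1 ('c'): no match needed
  Position 2 ('e'): no match needed
  Position 3 ('d'): no match needed
  Position 4 ('c'): no match needed
  Position 5 ('b'): no match needed
  Position 6 ('e'): no match needed
  Position 7 ('d'): no match needed
  Position 8 ('e'): no match needed
  Position 9 ('a'): matches sub[1] = 'a'
All 2 characters matched => is a subsequence

1


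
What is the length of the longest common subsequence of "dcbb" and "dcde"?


LCS of "dcbb" and "dcde"
DP table:
           d    c    d    e
      0    0    0    0    0
  d   0    1    1    1    1
  c   0    1    2    2    2
  b   0    1    2    2    2
  b   0    1    2    2    2
LCS length = dp[4][4] = 2

2


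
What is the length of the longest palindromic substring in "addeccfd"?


Input: "addeccfd"
Checking substrings for palindromes:
  [1:3] "dd" (len 2) => palindrome
  [4:6] "cc" (len 2) => palindrome
Longest palindromic substring: "dd" with length 2

2


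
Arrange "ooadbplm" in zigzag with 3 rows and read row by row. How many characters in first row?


Zigzag "ooadbplm" into 3 rows:
Placing characters:
  'o' => row 0
  'o' => row 1
  'a' => row 2
  'd' => row 1
  'b' => row 0
  'p' => row 1
  'l' => row 2
  'm' => row 1
Rows:
  Row 0: "ob"
  Row 1: "odpm"
  Row 2: "al"
First row length: 2

2


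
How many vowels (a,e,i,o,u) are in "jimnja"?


Input: jimnja
Checking each character:
  'j' at position 0: consonant
  'i' at position 1: vowel (running total: 1)
  'm' at position 2: consonant
  'n' at position 3: consonant
  'j' at position 4: consonant
  'a' at position 5: vowel (running total: 2)
Total vowels: 2

2


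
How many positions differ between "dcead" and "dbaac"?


Comparing "dcead" and "dbaac" position by position:
  Position 0: 'd' vs 'd' => same
  Position 1: 'c' vs 'b' => DIFFER
  Position 2: 'e' vs 'a' => DIFFER
  Position 3: 'a' vs 'a' => same
  Position 4: 'd' vs 'c' => DIFFER
Positions that differ: 3

3


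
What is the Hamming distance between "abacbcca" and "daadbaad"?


Comparing "abacbcca" and "daadbaad" position by position:
  Position 0: 'a' vs 'd' => differ
  Position 1: 'b' vs 'a' => differ
  Position 2: 'a' vs 'a' => same
  Position 3: 'c' vs 'd' => differ
  Position 4: 'b' vs 'b' => same
  Position 5: 'c' vs 'a' => differ
  Position 6: 'c' vs 'a' => differ
  Position 7: 'a' vs 'd' => differ
Total differences (Hamming distance): 6

6


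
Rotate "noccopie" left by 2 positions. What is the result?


Input: "noccopie", rotate left by 2
First 2 characters: "no"
Remaining characters: "ccopie"
Concatenate remaining + first: "ccopie" + "no" = "ccopieno"

ccopieno


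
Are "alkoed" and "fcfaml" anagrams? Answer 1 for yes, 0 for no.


Strings: "alkoed", "fcfaml"
Sorted first:  adeklo
Sorted second: acfflm
Differ at position 1: 'd' vs 'c' => not anagrams

0


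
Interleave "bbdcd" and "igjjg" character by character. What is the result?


Interleaving "bbdcd" and "igjjg":
  Position 0: 'b' from first, 'i' from second => "bi"
  Position 1: 'b' from first, 'g' from second => "bg"
  Position 2: 'd' from first, 'j' from second => "dj"
  Position 3: 'c' from first, 'j' from second => "cj"
  Position 4: 'd' from first, 'g' from second => "dg"
Result: bibgdjcjdg

bibgdjcjdg


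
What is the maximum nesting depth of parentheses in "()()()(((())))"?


Input: "()()()(((())))"
Tracking depth:
  Position 0 '(': depth becomes 1
  Position 1 ')': depth becomes 0
  Position 2 '(': depth becomes 1
  Position 3 ')': depth becomes 0
  Position 4 '(': depth becomes 1
  Position 5 ')': depth becomes 0
  Position 6 '(': depth becomes 1
  Position 7 '(': depth becomes 2
  Position 8 '(': depth becomes 3
  Position 9 '(': depth becomes 4
  Position 10 ')': depth becomes 3
  Position 11 ')': depth becomes 2
  Position 12 ')': depth becomes 1
  Position 13 ')': depth becomes 0
Maximum depth reached: 4

4


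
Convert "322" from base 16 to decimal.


Input: "322" in base 16
Positional expansion:
  Digit '3' (value 3) x 16^2 = 768
  Digit '2' (value 2) x 16^1 = 32
  Digit '2' (value 2) x 16^0 = 2
Sum = 802

802


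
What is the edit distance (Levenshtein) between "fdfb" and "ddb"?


Computing edit distance: "fdfb" -> "ddb"
DP table:
           d    d    b
      0    1    2    3
  f   1    1    2    3
  d   2    1    1    2
  f   3    2    2    2
  b   4    3    3    2
Edit distance = dp[4][3] = 2

2


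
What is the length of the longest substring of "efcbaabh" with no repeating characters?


Input: "efcbaabh"
Sliding window (track last position of each char):
  Position 0 ('e'): window [0,0] length 1 -- new best
  Position 1 ('f'): window [0,1] length 2 -- new best
  Position 2 ('c'): window [0,2] length 3 -- new best
  Position 3 ('b'): window [0,3] length 4 -- new best
  Position 4 ('a'): window [0,4] length 5 -- new best
  Position 5 ('a'): repeat (last at 4), move window start to 5
  Position 5 ('a'): window [5,5] length 1
  Position 6 ('b'): window [5,6] length 2
  Position 7 ('h'): window [5,7] length 3
Longest substring with no repeats: "efcba" with length 5

5


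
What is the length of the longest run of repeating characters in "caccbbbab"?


Input: "caccbbbab"
Scanning for longest run:
  Position 1 ('a'): new char, reset run to 1
  Position 2 ('c'): new char, reset run to 1
  Position 3 ('c'): continues run of 'c', length=2
  Position 4 ('b'): new char, reset run to 1
  Position 5 ('b'): continues run of 'b', length=2
  Position 6 ('b'): continues run of 'b', length=3
  Position 7 ('a'): new char, reset run to 1
  Position 8 ('b'): new char, reset run to 1
Longest run: 'b' with length 3

3


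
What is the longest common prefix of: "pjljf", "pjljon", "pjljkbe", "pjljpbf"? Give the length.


Words: pjljf, pjljon, pjljkbe, pjljpbf
  Position 0: all 'p' => match
  Position 1: all 'j' => match
  Position 2: all 'l' => match
  Position 3: all 'j' => match
  Position 4: ('f', 'o', 'k', 'p') => mismatch, stop
LCP = "pjlj" (length 4)

4


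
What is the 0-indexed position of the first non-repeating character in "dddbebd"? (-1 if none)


Input: dddbebd
Character frequencies:
  'b': 2
  'd': 4
  'e': 1
Scanning left to right for freq == 1:
  Position 0 ('d'): freq=4, skip
  Position 1 ('d'): freq=4, skip
  Position 2 ('d'): freq=4, skip
  Position 3 ('b'): freq=2, skip
  Position 4 ('e'): unique! => answer = 4

4


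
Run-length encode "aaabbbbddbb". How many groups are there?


Input: aaabbbbddbb
Scanning for consecutive runs:
  Group 1: 'a' x 3 (positions 0-2)
  Group 2: 'b' x 4 (positions 3-6)
  Group 3: 'd' x 2 (positions 7-8)
  Group 4: 'b' x 2 (positions 9-10)
Total groups: 4

4


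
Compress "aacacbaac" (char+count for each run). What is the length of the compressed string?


Input: aacacbaac
Runs:
  'a' x 2 => "a2"
  'c' x 1 => "c1"
  'a' x 1 => "a1"
  'c' x 1 => "c1"
  'b' x 1 => "b1"
  'a' x 2 => "a2"
  'c' x 1 => "c1"
Compressed: "a2c1a1c1b1a2c1"
Compressed length: 14

14


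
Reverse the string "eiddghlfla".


Input: eiddghlfla
Reading characters right to left:
  Position 9: 'a'
  Position 8: 'l'
  Position 7: 'f'
  Position 6: 'l'
  Position 5: 'h'
  Position 4: 'g'
  Position 3: 'd'
  Position 2: 'd'
  Position 1: 'i'
  Position 0: 'e'
Reversed: alflhgddie

alflhgddie


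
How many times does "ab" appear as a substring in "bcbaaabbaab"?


Searching for "ab" in "bcbaaabbaab"
Scanning each position:
  Position 0: "bc" => no
  Position 1: "cb" => no
  Position 2: "ba" => no
  Position 3: "aa" => no
  Position 4: "aa" => no
  Position 5: "ab" => MATCH
  Position 6: "bb" => no
  Position 7: "ba" => no
  Position 8: "aa" => no
  Position 9: "ab" => MATCH
Total occurrences: 2

2


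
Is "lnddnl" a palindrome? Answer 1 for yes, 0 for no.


Input: lnddnl
Reversed: lnddnl
  Compare pos 0 ('l') with pos 5 ('l'): match
  Compare pos 1 ('n') with pos 4 ('n'): match
  Compare pos 2 ('d') with pos 3 ('d'): match
Result: palindrome

1


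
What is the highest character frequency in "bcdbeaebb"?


Input: bcdbeaebb
Character counts:
  'a': 1
  'b': 4
  'c': 1
  'd': 1
  'e': 2
Maximum frequency: 4

4


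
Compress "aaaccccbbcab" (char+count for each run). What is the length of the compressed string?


Input: aaaccccbbcab
Runs:
  'a' x 3 => "a3"
  'c' x 4 => "c4"
  'b' x 2 => "b2"
  'c' x 1 => "c1"
  'a' x 1 => "a1"
  'b' x 1 => "b1"
Compressed: "a3c4b2c1a1b1"
Compressed length: 12

12


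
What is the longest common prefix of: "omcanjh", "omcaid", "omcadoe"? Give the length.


Words: omcanjh, omcaid, omcadoe
  Position 0: all 'o' => match
  Position 1: all 'm' => match
  Position 2: all 'c' => match
  Position 3: all 'a' => match
  Position 4: ('n', 'i', 'd') => mismatch, stop
LCP = "omca" (length 4)

4


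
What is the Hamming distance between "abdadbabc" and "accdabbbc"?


Comparing "abdadbabc" and "accdabbbc" position by position:
  Position 0: 'a' vs 'a' => same
  Position 1: 'b' vs 'c' => differ
  Position 2: 'd' vs 'c' => differ
  Position 3: 'a' vs 'd' => differ
  Position 4: 'd' vs 'a' => differ
  Position 5: 'b' vs 'b' => same
  Position 6: 'a' vs 'b' => differ
  Position 7: 'b' vs 'b' => same
  Position 8: 'c' vs 'c' => same
Total differences (Hamming distance): 5

5


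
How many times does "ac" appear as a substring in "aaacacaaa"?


Searching for "ac" in "aaacacaaa"
Scanning each position:
  Position 0: "aa" => no
  Position 1: "aa" => no
  Position 2: "ac" => MATCH
  Position 3: "ca" => no
  Position 4: "ac" => MATCH
  Position 5: "ca" => no
  Position 6: "aa" => no
  Position 7: "aa" => no
Total occurrences: 2

2


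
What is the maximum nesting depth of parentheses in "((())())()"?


Input: "((())())()"
Tracking depth:
  Position 0 '(': depth becomes 1
  Position 1 '(': depth becomes 2
  Position 2 '(': depth becomes 3
  Position 3 ')': depth becomes 2
  Position 4 ')': depth becomes 1
  Position 5 '(': depth becomes 2
  Position 6 ')': depth becomes 1
  Position 7 ')': depth becomes 0
  Position 8 '(': depth becomes 1
  Position 9 ')': depth becomes 0
Maximum depth reached: 3

3


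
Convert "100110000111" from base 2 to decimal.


Input: "100110000111" in base 2
Positional expansion:
  Digit '1' (value 1) x 2^11 = 2048
  Digit '0' (value 0) x 2^10 = 0
  Digit '0' (value 0) x 2^9 = 0
  Digit '1' (value 1) x 2^8 = 256
  Digit '1' (value 1) x 2^7 = 128
  Digit '0' (value 0) x 2^6 = 0
  Digit '0' (value 0) x 2^5 = 0
  Digit '0' (value 0) x 2^4 = 0
  Digit '0' (value 0) x 2^3 = 0
  Digit '1' (value 1) x 2^2 = 4
  Digit '1' (value 1) x 2^1 = 2
  Digit '1' (value 1) x 2^0 = 1
Sum = 2439

2439


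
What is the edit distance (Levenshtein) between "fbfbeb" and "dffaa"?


Computing edit distance: "fbfbeb" -> "dffaa"
DP table:
           d    f    f    a    a
      0    1    2    3    4    5
  f   1    1    1    2    3    4
  b   2    2    2    2    3    4
  f   3    3    2    2    3    4
  b   4    4    3    3    3    4
  e   5    5    4    4    4    4
  b   6    6    5    5    5    5
Edit distance = dp[6][5] = 5

5


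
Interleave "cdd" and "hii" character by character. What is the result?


Interleaving "cdd" and "hii":
  Position 0: 'c' from first, 'h' from second => "ch"
  Position 1: 'd' from first, 'i' from second => "di"
  Position 2: 'd' from first, 'i' from second => "di"
Result: chdidi

chdidi


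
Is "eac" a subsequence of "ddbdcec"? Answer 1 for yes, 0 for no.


Check if "eac" is a subsequence of "ddbdcec"
Greedy scan:
  Position 0 ('d'): no match needed
  Position 1 ('d'): no match needed
  Position 2 ('b'): no match needed
  Position 3 ('d'): no match needed
  Position 4 ('c'): no match needed
  Position 5 ('e'): matches sub[0] = 'e'
  Position 6 ('c'): no match needed
Only matched 1/3 characters => not a subsequence

0


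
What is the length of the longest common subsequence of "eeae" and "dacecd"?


LCS of "eeae" and "dacecd"
DP table:
           d    a    c    e    c    d
      0    0    0    0    0    0    0
  e   0    0    0    0    1    1    1
  e   0    0    0    0    1    1    1
  a   0    0    1    1    1    1    1
  e   0    0    1    1    2    2    2
LCS length = dp[4][6] = 2

2


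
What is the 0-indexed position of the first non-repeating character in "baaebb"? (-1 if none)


Input: baaebb
Character frequencies:
  'a': 2
  'b': 3
  'e': 1
Scanning left to right for freq == 1:
  Position 0 ('b'): freq=3, skip
  Position 1 ('a'): freq=2, skip
  Position 2 ('a'): freq=2, skip
  Position 3 ('e'): unique! => answer = 3

3


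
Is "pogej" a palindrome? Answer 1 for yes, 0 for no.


Input: pogej
Reversed: jegop
  Compare pos 0 ('p') with pos 4 ('j'): MISMATCH
  Compare pos 1 ('o') with pos 3 ('e'): MISMATCH
Result: not a palindrome

0


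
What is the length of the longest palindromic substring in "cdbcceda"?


Input: "cdbcceda"
Checking substrings for palindromes:
  [3:5] "cc" (len 2) => palindrome
Longest palindromic substring: "cc" with length 2

2


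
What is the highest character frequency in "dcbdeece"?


Input: dcbdeece
Character counts:
  'b': 1
  'c': 2
  'd': 2
  'e': 3
Maximum frequency: 3

3


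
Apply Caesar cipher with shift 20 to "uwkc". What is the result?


Caesar cipher: shift "uwkc" by 20
  'u' (pos 20) + 20 = pos 14 = 'o'
  'w' (pos 22) + 20 = pos 16 = 'q'
  'k' (pos 10) + 20 = pos 4 = 'e'
  'c' (pos 2) + 20 = pos 22 = 'w'
Result: oqew

oqew


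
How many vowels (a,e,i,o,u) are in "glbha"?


Input: glbha
Checking each character:
  'g' at position 0: consonant
  'l' at position 1: consonant
  'b' at position 2: consonant
  'h' at position 3: consonant
  'a' at position 4: vowel (running total: 1)
Total vowels: 1

1


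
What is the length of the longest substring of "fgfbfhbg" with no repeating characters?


Input: "fgfbfhbg"
Sliding window (track last position of each char):
  Position 0 ('f'): window [0,0] length 1 -- new best
  Position 1 ('g'): window [0,1] length 2 -- new best
  Position 2 ('f'): repeat (last at 0), move window start to 1
  Position 2 ('f'): window [1,2] length 2
  Position 3 ('b'): window [1,3] length 3 -- new best
  Position 4 ('f'): repeat (last at 2), move window start to 3
  Position 4 ('f'): window [3,4] length 2
  Position 5 ('h'): window [3,5] length 3
  Position 6 ('b'): repeat (last at 3), move window start to 4
  Position 6 ('b'): window [4,6] length 3
  Position 7 ('g'): window [4,7] length 4 -- new best
Longest substring with no repeats: "fhbg" with length 4

4
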